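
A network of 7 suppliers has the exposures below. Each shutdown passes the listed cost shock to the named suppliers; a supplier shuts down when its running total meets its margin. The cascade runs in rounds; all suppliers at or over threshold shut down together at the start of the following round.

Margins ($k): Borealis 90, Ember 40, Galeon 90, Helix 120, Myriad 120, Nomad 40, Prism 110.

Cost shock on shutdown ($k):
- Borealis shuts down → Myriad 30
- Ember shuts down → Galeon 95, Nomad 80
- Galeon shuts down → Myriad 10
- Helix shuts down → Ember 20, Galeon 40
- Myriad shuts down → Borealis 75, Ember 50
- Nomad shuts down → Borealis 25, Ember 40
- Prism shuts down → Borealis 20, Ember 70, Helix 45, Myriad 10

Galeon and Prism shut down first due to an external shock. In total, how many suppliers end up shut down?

Round 1 — Galeon, Prism shut down (initial).
  Borealis: +20 → 20 < 90
  Ember: +70 → 70 ≥ 40
  Helix: +45 → 45 < 120
  Myriad: +10+10 → 20 < 120
Round 2 — Ember shuts down.
  Nomad: +80 → 80 ≥ 40
Round 3 — Nomad shuts down.
  Borealis: +25 → 45 < 90
No further shutdowns.

4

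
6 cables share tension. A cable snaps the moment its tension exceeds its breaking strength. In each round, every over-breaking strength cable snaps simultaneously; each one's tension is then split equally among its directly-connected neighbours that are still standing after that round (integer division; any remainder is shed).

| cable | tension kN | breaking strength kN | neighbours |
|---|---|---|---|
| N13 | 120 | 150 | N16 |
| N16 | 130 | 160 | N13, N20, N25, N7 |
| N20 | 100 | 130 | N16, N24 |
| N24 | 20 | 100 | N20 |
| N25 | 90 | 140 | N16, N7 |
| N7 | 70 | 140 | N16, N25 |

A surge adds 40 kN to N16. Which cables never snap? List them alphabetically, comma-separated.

N25, N7

Round 1 — N16 at 170 > 160. N16 snaps.
  N16 sheds 170 kN to N13, N20, N25, N7: 42 each (2 lost).
    N13: 120+42 = 162 > 150
    N20: 100+42 = 142 > 130
    N25: 90+42 = 132 ≤ 140
    N7: 70+42 = 112 ≤ 140
Round 2 — N13, N20 snap.
  N13 sheds 162 kN: no online neighbours, lost.
  N20 sheds 142 kN to N24: 142 each.
    N24: 20+142 = 162 > 100
Round 3 — N24 snaps.
  N24 sheds 162 kN: no online neighbours, lost.
No further breaks.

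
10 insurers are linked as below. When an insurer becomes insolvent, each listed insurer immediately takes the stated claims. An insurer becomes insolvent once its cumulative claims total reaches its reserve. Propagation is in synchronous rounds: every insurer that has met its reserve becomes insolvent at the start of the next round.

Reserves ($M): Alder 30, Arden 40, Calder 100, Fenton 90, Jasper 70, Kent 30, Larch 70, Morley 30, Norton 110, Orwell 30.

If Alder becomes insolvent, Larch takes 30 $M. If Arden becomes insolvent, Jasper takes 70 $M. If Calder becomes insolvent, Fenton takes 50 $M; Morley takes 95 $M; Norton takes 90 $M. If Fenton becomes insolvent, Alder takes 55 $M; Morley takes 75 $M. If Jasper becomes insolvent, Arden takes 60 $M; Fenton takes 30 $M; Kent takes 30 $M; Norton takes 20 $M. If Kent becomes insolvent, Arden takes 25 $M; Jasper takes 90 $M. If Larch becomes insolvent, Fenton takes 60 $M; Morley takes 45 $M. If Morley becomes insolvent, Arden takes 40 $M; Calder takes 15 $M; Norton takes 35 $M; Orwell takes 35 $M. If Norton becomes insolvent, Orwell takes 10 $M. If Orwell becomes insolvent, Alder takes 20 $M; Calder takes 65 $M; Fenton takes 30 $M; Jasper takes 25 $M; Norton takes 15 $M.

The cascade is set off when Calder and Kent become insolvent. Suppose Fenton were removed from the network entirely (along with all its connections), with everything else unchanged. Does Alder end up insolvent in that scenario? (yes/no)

no

With Fenton removed:
Round 1 — Calder, Kent become insolvent (initial).
  Arden: +25 → 25 < 40
  Jasper: +90 → 90 ≥ 70
  Morley: +95 → 95 ≥ 30
  Norton: +90 → 90 < 110
Round 2 — Jasper, Morley become insolvent.
  Arden: +60+40 → 125 ≥ 40
  Norton: +20+35 → 145 ≥ 110
  Orwell: +35 → 35 ≥ 30
Round 3 — Arden, Norton, Orwell become insolvent.
  Alder: +20 → 20 < 30
No further insolvencies.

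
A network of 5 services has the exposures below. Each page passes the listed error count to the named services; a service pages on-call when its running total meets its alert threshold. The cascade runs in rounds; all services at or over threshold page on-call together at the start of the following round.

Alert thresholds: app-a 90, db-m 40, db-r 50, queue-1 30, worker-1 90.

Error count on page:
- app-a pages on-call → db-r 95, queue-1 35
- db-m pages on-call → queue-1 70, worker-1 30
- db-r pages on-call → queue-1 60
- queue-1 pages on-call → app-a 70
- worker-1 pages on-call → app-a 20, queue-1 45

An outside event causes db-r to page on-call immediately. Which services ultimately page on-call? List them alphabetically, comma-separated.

Round 1 — db-r pages on-call (initial).
  queue-1: +60 → 60 ≥ 30
Round 2 — queue-1 pages on-call.
  app-a: +70 → 70 < 90
No further pages.

db-r, queue-1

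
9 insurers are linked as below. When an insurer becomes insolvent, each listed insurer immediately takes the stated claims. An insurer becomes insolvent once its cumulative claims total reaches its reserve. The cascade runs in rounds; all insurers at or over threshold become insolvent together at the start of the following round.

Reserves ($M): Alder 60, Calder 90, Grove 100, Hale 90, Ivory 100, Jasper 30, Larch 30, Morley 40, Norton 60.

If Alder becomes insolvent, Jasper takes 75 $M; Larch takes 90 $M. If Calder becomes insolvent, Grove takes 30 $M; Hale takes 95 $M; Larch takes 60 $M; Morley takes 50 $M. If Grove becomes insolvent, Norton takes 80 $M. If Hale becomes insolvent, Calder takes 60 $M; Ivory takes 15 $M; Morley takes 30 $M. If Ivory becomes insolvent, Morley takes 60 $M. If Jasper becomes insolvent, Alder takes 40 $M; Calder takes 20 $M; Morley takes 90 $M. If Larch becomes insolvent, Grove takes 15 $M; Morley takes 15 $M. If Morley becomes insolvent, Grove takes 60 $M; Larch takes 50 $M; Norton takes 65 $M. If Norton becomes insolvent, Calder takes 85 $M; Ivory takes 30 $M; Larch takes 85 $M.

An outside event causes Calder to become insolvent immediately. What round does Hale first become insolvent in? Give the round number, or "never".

2

Round 1 — Calder becomes insolvent (initial).
  Grove: +30 → 30 < 100
  Hale: +95 → 95 ≥ 90
  Larch: +60 → 60 ≥ 30
  Morley: +50 → 50 ≥ 40
Round 2 — Hale, Larch, Morley become insolvent.
  Grove: +15+60 → 105 ≥ 100
  Ivory: +15 → 15 < 100
  Norton: +65 → 65 ≥ 60
Round 3 — Grove, Norton become insolvent.
  Ivory: +30 → 45 < 100
No further insolvencies.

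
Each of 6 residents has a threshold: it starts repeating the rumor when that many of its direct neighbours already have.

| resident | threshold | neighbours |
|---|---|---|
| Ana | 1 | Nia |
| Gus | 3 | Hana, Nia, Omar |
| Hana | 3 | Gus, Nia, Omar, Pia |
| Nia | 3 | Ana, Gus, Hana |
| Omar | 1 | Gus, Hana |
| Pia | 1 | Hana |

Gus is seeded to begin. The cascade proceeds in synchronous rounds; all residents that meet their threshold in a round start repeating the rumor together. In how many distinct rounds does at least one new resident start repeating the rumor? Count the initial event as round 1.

2

Round 1 — Gus starts repeating the rumor (initial).
Round 2 — checking thresholds:
  Hana: 1 of 4 neighbours < 3, not yet.
  Nia: 1 of 3 neighbours < 3, not yet.
  Omar: 1 of 2 neighbours ≥ 1, starts repeating the rumor.
Round 3 — no new spreads; cascade stops.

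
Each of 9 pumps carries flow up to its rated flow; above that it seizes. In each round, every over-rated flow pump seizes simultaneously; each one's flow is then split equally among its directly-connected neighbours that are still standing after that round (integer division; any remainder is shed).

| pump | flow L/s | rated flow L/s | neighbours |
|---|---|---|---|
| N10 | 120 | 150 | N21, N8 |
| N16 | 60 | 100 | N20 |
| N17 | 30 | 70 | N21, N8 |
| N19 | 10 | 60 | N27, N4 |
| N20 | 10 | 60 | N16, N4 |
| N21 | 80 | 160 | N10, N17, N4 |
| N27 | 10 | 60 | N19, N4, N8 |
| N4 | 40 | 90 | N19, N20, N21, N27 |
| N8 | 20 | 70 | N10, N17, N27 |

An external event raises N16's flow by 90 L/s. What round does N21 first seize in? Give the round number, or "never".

Round 1 — N16 at 150 > 100. N16 seizes.
  N16 sheds 150 L/s to N20: 150 each.
    N20: 10+150 = 160 > 60
Round 2 — N20 seizes.
  N20 sheds 160 L/s to N4: 160 each.
    N4: 40+160 = 200 > 90
Round 3 — N4 seizes.
  N4 sheds 200 L/s to N19, N21, N27: 66 each (2 lost).
    N19: 10+66 = 76 > 60
    N21: 80+66 = 146 ≤ 160
    N27: 10+66 = 76 > 60
Round 4 — N19, N27 seize.
  N19 sheds 76 L/s: no online neighbours, lost.
  N27 sheds 76 L/s to N8: 76 each.
    N8: 20+76 = 96 > 70
Round 5 — N8 seizes.
  N8 sheds 96 L/s to N10, N17: 48 each.
    N10: 120+48 = 168 > 150
    N17: 30+48 = 78 > 70
Round 6 — N10, N17 seize.
  N10 sheds 168 L/s to N21: 168 each.
    N21: 146+168 = 314 > 160
  N17 sheds 78 L/s to N21: 78 each.
    N21: 314+78 = 392 > 160
Round 7 — N21 seizes.
  N21 sheds 392 L/s: no online neighbours, lost.
No further seizures.

7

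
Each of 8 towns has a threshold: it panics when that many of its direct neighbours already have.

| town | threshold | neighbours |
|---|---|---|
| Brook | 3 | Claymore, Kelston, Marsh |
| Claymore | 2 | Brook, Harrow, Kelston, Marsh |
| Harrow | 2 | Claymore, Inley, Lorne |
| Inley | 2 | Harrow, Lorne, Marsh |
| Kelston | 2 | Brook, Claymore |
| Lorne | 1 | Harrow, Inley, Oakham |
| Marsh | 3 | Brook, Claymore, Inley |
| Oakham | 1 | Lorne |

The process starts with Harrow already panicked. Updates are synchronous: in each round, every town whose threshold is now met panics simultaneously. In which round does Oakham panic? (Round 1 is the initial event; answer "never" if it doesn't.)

Round 1 — Harrow panics (initial).
Round 2 — checking thresholds:
  Claymore: 1 of 4 neighbours < 2, below threshold.
  Inley: 1 of 3 neighbours < 2, below threshold.
  Lorne: 1 of 3 neighbours ≥ 1, panics.
Round 3 — checking thresholds:
  Claymore: 1 of 4 neighbours < 2, below threshold.
  Inley: 2 of 3 neighbours ≥ 2, panics.
  Oakham: 1 of 1 neighbours ≥ 1, panics.
Round 4 — no new panics; cascade stops.

3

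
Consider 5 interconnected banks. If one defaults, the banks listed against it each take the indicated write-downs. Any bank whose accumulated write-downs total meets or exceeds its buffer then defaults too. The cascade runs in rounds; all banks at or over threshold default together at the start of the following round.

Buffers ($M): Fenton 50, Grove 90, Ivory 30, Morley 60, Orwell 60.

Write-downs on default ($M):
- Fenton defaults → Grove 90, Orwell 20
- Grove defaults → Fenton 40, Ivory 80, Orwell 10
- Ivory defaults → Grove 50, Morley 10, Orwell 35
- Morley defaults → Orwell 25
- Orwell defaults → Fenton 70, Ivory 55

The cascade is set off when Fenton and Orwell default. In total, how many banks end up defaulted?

Round 1 — Fenton, Orwell default (initial).
  Grove: +90 → 90 ≥ 90
  Ivory: +55 → 55 ≥ 30
Round 2 — Grove, Ivory default.
  Morley: +10 → 10 < 60
No further defaults.

4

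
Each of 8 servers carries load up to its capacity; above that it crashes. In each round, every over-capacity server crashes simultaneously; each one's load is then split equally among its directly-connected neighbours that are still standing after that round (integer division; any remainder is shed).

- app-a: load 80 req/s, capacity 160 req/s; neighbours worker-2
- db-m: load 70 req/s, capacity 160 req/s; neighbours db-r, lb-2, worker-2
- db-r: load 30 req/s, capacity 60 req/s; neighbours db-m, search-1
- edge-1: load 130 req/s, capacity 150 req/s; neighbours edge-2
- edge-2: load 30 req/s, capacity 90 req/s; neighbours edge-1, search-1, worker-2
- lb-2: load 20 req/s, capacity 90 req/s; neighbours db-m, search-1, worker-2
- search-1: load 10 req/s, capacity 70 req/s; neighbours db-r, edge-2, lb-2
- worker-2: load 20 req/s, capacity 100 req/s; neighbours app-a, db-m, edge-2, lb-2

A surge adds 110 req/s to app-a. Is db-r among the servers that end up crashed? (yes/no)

Round 1 — app-a at 190 > 160. app-a crashes.
  app-a sheds 190 req/s to worker-2: 190 each.
    worker-2: 20+190 = 210 > 100
Round 2 — worker-2 crashes.
  worker-2 sheds 210 req/s to db-m, edge-2, lb-2: 70 each.
    db-m: 70+70 = 140 ≤ 160
    edge-2: 30+70 = 100 > 90
    lb-2: 20+70 = 90 ≤ 90
Round 3 — edge-2 crashes.
  edge-2 sheds 100 req/s to edge-1, search-1: 50 each.
    edge-1: 130+50 = 180 > 150
    search-1: 10+50 = 60 ≤ 70
Round 4 — edge-1 crashes.
  edge-1 sheds 180 req/s: no online neighbours, lost.
No further crashes.

no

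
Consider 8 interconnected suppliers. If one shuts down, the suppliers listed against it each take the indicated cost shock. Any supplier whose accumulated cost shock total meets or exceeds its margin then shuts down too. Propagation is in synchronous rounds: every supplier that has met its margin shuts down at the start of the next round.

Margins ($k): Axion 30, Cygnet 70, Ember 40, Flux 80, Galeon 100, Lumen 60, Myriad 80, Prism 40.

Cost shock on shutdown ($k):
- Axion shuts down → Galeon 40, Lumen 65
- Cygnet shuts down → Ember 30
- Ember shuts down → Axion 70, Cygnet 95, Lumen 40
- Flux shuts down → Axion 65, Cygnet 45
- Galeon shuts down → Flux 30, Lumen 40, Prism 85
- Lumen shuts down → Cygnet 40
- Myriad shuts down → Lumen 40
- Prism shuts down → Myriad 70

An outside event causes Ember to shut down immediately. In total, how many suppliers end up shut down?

Round 1 — Ember shuts down (initial).
  Axion: +70 → 70 ≥ 30
  Cygnet: +95 → 95 ≥ 70
  Lumen: +40 → 40 < 60
Round 2 — Axion, Cygnet shut down.
  Galeon: +40 → 40 < 100
  Lumen: +65 → 105 ≥ 60
Round 3 — Lumen shuts down.
No further shutdowns.

4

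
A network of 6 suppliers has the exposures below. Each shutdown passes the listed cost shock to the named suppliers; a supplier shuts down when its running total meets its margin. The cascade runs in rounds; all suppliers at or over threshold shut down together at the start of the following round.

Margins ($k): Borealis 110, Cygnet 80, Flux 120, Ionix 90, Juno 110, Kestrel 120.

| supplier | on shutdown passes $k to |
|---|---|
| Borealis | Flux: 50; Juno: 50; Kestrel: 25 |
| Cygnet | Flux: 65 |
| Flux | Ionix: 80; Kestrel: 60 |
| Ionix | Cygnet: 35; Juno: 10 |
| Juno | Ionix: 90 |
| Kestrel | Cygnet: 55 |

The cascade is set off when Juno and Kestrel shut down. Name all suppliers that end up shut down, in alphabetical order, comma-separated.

Cygnet, Ionix, Juno, Kestrel

Round 1 — Juno, Kestrel shut down (initial).
  Cygnet: +55 → 55 < 80
  Ionix: +90 → 90 ≥ 90
Round 2 — Ionix shuts down.
  Cygnet: +35 → 90 ≥ 80
Round 3 — Cygnet shuts down.
  Flux: +65 → 65 < 120
No further shutdowns.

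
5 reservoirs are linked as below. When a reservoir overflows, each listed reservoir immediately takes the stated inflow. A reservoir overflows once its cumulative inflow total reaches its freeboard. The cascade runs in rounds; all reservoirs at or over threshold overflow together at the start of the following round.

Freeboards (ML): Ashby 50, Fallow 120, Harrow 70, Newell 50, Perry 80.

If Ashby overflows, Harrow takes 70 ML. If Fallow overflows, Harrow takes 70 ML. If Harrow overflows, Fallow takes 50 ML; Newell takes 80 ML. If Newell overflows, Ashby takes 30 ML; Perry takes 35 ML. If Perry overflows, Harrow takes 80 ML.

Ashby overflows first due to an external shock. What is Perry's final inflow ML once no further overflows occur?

Round 1 — Ashby overflows (initial).
  Harrow: +70 → 70 ≥ 70
Round 2 — Harrow overflows.
  Fallow: +50 → 50 < 120
  Newell: +80 → 80 ≥ 50
Round 3 — Newell overflows.
  Perry: +35 → 35 < 80
No further overflows.

35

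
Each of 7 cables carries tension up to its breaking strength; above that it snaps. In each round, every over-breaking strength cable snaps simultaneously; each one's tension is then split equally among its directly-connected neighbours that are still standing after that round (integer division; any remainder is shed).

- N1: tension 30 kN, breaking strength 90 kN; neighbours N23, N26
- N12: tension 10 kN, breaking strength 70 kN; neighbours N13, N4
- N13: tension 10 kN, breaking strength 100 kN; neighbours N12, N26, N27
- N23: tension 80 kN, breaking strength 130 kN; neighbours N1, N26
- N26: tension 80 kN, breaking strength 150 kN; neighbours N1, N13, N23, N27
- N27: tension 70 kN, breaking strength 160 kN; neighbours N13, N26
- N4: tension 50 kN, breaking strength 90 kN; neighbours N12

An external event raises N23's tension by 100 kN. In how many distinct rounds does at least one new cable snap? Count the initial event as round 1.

2

Round 1 — N23 at 180 > 130. N23 snaps.
  N23 sheds 180 kN to N1, N26: 90 each.
    N1: 30+90 = 120 > 90
    N26: 80+90 = 170 > 150
Round 2 — N1, N26 snap.
  N1 sheds 120 kN: no online neighbours, lost.
  N26 sheds 170 kN to N13, N27: 85 each.
    N13: 10+85 = 95 ≤ 100
    N27: 70+85 = 155 ≤ 160
No further breaks.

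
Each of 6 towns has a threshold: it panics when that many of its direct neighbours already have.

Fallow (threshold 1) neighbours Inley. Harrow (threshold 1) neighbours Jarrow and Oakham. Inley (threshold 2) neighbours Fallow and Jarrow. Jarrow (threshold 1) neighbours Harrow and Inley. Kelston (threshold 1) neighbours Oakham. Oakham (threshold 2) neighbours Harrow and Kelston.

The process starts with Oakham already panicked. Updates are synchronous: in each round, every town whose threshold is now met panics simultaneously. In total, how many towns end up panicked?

4

Round 1 — Oakham panics (initial).
Round 2 — checking thresholds:
  Harrow: 1 of 2 neighbours ≥ 1, panics.
  Kelston: 1 of 1 neighbours ≥ 1, panics.
Round 3 — checking thresholds:
  Jarrow: 1 of 2 neighbours ≥ 1, panics.
Round 4 — no new panics; cascade stops.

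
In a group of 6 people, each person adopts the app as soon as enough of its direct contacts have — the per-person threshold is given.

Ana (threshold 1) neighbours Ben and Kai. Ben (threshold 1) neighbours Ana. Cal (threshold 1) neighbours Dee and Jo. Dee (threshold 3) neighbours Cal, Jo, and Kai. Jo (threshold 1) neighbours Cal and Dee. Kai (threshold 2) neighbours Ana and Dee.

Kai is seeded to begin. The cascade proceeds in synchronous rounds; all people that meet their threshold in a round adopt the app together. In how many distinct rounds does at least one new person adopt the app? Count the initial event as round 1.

Round 1 — Kai adopts the app (initial).
Round 2 — checking thresholds:
  Ana: 1 of 2 neighbours ≥ 1, adopts the app.
  Dee: 1 of 3 neighbours < 3, holds.
Round 3 — checking thresholds:
  Ben: 1 of 1 neighbours ≥ 1, adopts the app.
  Dee: 1 of 3 neighbours < 3, holds.
Round 4 — no new adoptions; cascade stops.

3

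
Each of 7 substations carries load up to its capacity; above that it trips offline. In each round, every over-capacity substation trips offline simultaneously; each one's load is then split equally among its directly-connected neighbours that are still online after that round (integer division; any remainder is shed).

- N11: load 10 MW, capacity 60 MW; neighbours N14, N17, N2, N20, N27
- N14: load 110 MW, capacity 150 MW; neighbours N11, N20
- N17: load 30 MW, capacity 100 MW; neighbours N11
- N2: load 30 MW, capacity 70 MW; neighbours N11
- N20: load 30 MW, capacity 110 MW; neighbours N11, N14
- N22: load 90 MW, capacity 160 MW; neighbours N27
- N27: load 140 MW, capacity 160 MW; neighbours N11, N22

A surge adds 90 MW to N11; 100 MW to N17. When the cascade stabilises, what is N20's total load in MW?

Round 1 — N11 at 100 > 60; N17 at 130 > 100. N11, N17 trip offline.
  N11 sheds 100 MW to N14, N2, N20, N27: 25 each.
    N14: 110+25 = 135 ≤ 150
    N2: 30+25 = 55 ≤ 70
    N20: 30+25 = 55 ≤ 110
    N27: 140+25 = 165 > 160
  N17 sheds 130 MW: no online neighbours, lost.
Round 2 — N27 trips offline.
  N27 sheds 165 MW to N22: 165 each.
    N22: 90+165 = 255 > 160
Round 3 — N22 trips offline.
  N22 sheds 255 MW: no online neighbours, lost.
No further trips.

55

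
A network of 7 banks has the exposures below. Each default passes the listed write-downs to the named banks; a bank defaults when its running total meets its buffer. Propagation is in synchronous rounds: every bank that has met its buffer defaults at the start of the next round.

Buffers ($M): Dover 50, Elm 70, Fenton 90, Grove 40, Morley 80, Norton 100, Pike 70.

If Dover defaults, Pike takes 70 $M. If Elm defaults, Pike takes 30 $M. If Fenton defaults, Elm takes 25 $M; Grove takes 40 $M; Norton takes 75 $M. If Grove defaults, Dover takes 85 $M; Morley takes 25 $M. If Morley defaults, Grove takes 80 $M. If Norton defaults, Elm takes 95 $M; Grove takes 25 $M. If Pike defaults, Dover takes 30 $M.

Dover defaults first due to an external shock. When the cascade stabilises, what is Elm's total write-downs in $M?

0

Round 1 — Dover defaults (initial).
  Pike: +70 → 70 ≥ 70
Round 2 — Pike defaults.
No further defaults.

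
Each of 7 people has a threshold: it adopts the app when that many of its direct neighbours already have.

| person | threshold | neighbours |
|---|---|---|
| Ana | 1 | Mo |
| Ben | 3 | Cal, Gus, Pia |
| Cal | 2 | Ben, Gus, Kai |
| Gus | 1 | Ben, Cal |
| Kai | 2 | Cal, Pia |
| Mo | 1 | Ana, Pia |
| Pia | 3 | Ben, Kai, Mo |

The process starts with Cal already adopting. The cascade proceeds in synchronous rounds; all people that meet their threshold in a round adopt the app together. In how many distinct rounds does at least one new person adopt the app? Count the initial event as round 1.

2

Round 1 — Cal adopts the app (initial).
Round 2 — checking thresholds:
  Ben: 1 of 3 neighbours < 3, holds.
  Gus: 1 of 2 neighbours ≥ 1, adopts the app.
  Kai: 1 of 2 neighbours < 2, holds.
Round 3 — no new adoptions; cascade stops.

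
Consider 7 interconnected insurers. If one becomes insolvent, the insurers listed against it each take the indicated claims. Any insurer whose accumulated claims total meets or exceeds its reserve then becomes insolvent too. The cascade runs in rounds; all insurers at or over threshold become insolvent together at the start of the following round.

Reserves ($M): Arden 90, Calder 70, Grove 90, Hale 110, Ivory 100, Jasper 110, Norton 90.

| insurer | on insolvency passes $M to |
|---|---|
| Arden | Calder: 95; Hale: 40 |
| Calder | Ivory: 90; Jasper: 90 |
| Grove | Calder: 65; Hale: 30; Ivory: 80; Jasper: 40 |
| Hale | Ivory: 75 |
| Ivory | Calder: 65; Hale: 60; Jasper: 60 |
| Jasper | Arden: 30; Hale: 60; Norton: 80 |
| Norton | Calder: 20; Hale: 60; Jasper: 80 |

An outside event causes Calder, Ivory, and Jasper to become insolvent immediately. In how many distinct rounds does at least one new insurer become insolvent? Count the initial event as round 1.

Round 1 — Calder, Ivory, Jasper become insolvent (initial).
  Arden: +30 → 30 < 90
  Hale: +60+60 → 120 ≥ 110
  Norton: +80 → 80 < 90
Round 2 — Hale becomes insolvent.
No further insolvencies.

2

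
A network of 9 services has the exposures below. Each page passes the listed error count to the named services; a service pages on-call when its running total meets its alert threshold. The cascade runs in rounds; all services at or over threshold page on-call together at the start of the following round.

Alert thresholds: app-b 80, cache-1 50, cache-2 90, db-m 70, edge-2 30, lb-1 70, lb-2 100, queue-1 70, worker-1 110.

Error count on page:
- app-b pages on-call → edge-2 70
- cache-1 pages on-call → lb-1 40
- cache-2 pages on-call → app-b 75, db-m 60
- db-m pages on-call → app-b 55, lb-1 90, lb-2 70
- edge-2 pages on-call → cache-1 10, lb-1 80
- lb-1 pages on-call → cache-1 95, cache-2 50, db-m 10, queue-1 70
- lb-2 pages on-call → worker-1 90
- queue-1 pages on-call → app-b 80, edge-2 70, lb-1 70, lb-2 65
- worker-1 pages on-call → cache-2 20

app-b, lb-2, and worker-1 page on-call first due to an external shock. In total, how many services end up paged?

Round 1 — app-b, lb-2, worker-1 page on-call (initial).
  cache-2: +20 → 20 < 90
  edge-2: +70 → 70 ≥ 30
Round 2 — edge-2 pages on-call.
  cache-1: +10 → 10 < 50
  lb-1: +80 → 80 ≥ 70
Round 3 — lb-1 pages on-call.
  cache-1: +95 → 105 ≥ 50
  cache-2: +50 → 70 < 90
  db-m: +10 → 10 < 70
  queue-1: +70 → 70 ≥ 70
Round 4 — cache-1, queue-1 page on-call.
No further pages.

7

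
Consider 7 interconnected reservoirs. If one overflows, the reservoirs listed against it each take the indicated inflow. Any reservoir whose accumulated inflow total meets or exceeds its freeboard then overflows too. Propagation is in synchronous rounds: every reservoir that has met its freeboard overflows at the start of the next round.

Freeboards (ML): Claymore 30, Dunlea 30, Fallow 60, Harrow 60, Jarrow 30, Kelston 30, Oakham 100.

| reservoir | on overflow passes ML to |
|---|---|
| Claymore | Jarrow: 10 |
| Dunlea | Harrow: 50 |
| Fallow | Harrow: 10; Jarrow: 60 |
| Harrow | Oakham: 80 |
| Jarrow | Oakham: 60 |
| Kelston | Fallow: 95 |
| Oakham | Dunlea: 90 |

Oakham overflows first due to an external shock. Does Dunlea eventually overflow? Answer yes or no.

Round 1 — Oakham overflows (initial).
  Dunlea: +90 → 90 ≥ 30
Round 2 — Dunlea overflows.
  Harrow: +50 → 50 < 60
No further overflows.

yes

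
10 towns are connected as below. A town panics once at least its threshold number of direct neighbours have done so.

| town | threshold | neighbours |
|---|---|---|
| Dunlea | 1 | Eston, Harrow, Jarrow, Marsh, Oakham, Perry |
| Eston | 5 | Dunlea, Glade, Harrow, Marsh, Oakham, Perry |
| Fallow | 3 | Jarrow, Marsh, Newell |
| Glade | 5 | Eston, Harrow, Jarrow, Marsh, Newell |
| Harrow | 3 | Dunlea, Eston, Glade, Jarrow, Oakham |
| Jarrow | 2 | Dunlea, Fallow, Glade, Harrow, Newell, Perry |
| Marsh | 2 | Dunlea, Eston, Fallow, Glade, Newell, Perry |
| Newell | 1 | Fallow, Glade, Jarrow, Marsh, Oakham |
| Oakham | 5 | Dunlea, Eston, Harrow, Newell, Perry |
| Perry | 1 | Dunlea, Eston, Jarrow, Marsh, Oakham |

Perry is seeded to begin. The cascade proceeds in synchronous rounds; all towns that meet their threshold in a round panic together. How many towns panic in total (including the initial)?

6

Round 1 — Perry panics (initial).
Round 2 — checking thresholds:
  Dunlea: 1 of 6 neighbours ≥ 1, panics.
  Eston: 1 of 6 neighbours < 5, holds.
  Jarrow: 1 of 6 neighbours < 2, holds.
  Marsh: 1 of 6 neighbours < 2, holds.
  Oakham: 1 of 5 neighbours < 5, holds.
Round 3 — checking thresholds:
  Eston: 2 of 6 neighbours < 5, holds.
  Harrow: 1 of 5 neighbours < 3, holds.
  Jarrow: 2 of 6 neighbours ≥ 2, panics.
  Marsh: 2 of 6 neighbours ≥ 2, panics.
  Oakham: 2 of 5 neighbours < 5, holds.
Round 4 — checking thresholds:
  Eston: 3 of 6 neighbours < 5, holds.
  Fallow: 2 of 3 neighbours < 3, holds.
  Glade: 2 of 5 neighbours < 5, holds.
  Harrow: 2 of 5 neighbours < 3, holds.
  Newell: 2 of 5 neighbours ≥ 1, panics.
  Oakham: 2 of 5 neighbours < 5, holds.
Round 5 — checking thresholds:
  Eston: 3 of 6 neighbours < 5, holds.
  Fallow: 3 of 3 neighbours ≥ 3, panics.
  Glade: 3 of 5 neighbours < 5, holds.
  Harrow: 2 of 5 neighbours < 3, holds.
  Oakham: 3 of 5 neighbours < 5, holds.
Round 6 — no new panics; cascade stops.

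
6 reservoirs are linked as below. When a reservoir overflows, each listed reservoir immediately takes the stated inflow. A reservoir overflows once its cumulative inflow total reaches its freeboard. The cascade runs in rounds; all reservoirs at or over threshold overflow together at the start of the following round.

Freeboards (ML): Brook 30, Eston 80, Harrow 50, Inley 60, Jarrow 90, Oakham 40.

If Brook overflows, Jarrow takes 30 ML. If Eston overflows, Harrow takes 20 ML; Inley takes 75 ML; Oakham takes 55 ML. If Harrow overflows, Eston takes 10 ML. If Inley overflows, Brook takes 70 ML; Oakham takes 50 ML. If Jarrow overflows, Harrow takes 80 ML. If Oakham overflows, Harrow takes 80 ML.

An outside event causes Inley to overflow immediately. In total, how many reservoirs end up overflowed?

Round 1 — Inley overflows (initial).
  Brook: +70 → 70 ≥ 30
  Oakham: +50 → 50 ≥ 40
Round 2 — Brook, Oakham overflow.
  Harrow: +80 → 80 ≥ 50
  Jarrow: +30 → 30 < 90
Round 3 — Harrow overflows.
  Eston: +10 → 10 < 80
No further overflows.

4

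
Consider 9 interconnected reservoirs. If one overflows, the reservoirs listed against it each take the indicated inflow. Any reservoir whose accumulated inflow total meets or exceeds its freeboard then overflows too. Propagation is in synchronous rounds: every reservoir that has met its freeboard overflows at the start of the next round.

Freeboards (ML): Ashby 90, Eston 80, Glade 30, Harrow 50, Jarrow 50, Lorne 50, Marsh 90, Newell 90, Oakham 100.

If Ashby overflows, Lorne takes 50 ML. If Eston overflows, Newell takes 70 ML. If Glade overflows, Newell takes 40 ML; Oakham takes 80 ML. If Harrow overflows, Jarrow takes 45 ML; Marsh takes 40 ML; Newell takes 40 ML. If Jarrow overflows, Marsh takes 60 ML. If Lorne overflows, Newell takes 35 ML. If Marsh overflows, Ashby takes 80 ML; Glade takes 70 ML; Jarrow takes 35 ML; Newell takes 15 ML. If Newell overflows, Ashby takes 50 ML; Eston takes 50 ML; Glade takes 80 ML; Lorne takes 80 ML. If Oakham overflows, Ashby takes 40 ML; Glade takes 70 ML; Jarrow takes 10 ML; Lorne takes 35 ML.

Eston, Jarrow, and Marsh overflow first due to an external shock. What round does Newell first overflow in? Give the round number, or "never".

3

Round 1 — Eston, Jarrow, Marsh overflow (initial).
  Ashby: +80 → 80 < 90
  Glade: +70 → 70 ≥ 30
  Newell: +70+15 → 85 < 90
Round 2 — Glade overflows.
  Newell: +40 → 125 ≥ 90
  Oakham: +80 → 80 < 100
Round 3 — Newell overflows.
  Ashby: +50 → 130 ≥ 90
  Lorne: +80 → 80 ≥ 50
Round 4 — Ashby, Lorne overflow.
No further overflows.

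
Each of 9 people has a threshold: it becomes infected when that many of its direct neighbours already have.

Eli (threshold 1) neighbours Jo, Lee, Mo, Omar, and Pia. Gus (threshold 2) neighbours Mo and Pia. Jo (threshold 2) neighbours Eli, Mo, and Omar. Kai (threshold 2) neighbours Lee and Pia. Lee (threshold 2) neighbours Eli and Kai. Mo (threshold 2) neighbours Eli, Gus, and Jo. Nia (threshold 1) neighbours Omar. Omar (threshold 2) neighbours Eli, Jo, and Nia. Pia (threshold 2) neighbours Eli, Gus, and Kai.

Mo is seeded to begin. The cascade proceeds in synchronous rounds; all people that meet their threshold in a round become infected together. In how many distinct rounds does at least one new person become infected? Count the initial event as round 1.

5

Round 1 — Mo becomes infected (initial).
Round 2 — checking thresholds:
  Eli: 1 of 5 neighbours ≥ 1, becomes infected.
  Gus: 1 of 2 neighbours < 2, below threshold.
  Jo: 1 of 3 neighbours < 2, below threshold.
Round 3 — checking thresholds:
  Gus: 1 of 2 neighbours < 2, below threshold.
  Jo: 2 of 3 neighbours ≥ 2, becomes infected.
  Lee: 1 of 2 neighbours < 2, below threshold.
  Omar: 1 of 3 neighbours < 2, below threshold.
  Pia: 1 of 3 neighbours < 2, below threshold.
Round 4 — checking thresholds:
  Gus: 1 of 2 neighbours < 2, below threshold.
  Lee: 1 of 2 neighbours < 2, below threshold.
  Omar: 2 of 3 neighbours ≥ 2, becomes infected.
  Pia: 1 of 3 neighbours < 2, below threshold.
Round 5 — checking thresholds:
  Gus: 1 of 2 neighbours < 2, below threshold.
  Lee: 1 of 2 neighbours < 2, below threshold.
  Nia: 1 of 1 neighbours ≥ 1, becomes infected.
  Pia: 1 of 3 neighbours < 2, below threshold.
Round 6 — no new infections; cascade stops.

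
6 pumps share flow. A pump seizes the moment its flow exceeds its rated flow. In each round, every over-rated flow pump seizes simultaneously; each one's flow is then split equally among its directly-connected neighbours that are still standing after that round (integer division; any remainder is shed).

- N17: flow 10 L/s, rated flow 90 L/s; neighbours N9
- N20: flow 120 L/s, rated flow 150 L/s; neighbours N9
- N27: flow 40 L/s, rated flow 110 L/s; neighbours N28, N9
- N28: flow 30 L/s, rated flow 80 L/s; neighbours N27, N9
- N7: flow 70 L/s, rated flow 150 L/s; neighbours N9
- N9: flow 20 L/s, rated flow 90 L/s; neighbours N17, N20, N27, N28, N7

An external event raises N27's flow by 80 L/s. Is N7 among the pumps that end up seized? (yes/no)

no

Round 1 — N27 at 120 > 110. N27 seizes.
  N27 sheds 120 L/s to N28, N9: 60 each.
    N28: 30+60 = 90 > 80
    N9: 20+60 = 80 ≤ 90
Round 2 — N28 seizes.
  N28 sheds 90 L/s to N9: 90 each.
    N9: 80+90 = 170 > 90
Round 3 — N9 seizes.
  N9 sheds 170 L/s to N17, N20, N7: 56 each (2 lost).
    N17: 10+56 = 66 ≤ 90
    N20: 120+56 = 176 > 150
    N7: 70+56 = 126 ≤ 150
Round 4 — N20 seizes.
  N20 sheds 176 L/s: no online neighbours, lost.
No further seizures.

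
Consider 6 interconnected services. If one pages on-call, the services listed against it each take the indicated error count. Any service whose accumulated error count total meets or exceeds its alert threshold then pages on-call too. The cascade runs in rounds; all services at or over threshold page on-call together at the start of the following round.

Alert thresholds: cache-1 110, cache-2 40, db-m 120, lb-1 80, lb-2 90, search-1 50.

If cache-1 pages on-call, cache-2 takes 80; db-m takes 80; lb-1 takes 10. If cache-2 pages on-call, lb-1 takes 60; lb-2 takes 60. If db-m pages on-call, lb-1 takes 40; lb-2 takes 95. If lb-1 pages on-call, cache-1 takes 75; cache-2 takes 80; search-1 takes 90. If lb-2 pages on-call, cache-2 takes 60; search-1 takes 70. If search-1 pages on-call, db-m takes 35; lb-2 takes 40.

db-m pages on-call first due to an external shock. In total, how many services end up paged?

Round 1 — db-m pages on-call (initial).
  lb-1: +40 → 40 < 80
  lb-2: +95 → 95 ≥ 90
Round 2 — lb-2 pages on-call.
  cache-2: +60 → 60 ≥ 40
  search-1: +70 → 70 ≥ 50
Round 3 — cache-2, search-1 page on-call.
  lb-1: +60 → 100 ≥ 80
Round 4 — lb-1 pages on-call.
  cache-1: +75 → 75 < 110
No further pages.

5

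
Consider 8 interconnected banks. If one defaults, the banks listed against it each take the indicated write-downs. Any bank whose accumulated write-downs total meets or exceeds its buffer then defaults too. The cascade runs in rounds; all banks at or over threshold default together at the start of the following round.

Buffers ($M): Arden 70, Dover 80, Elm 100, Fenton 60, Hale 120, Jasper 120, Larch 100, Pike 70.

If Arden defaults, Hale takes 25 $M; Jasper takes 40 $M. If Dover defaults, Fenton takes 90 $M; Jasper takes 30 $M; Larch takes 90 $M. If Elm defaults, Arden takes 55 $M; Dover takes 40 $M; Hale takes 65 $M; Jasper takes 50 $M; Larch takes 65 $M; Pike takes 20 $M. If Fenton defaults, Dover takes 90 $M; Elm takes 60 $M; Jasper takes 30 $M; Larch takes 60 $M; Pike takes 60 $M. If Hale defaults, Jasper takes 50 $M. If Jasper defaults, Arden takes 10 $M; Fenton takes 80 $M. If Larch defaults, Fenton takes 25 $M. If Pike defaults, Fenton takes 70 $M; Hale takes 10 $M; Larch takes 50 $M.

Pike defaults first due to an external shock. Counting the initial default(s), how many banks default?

4

Round 1 — Pike defaults (initial).
  Fenton: +70 → 70 ≥ 60
  Hale: +10 → 10 < 120
  Larch: +50 → 50 < 100
Round 2 — Fenton defaults.
  Dover: +90 → 90 ≥ 80
  Elm: +60 → 60 < 100
  Jasper: +30 → 30 < 120
  Larch: +60 → 110 ≥ 100
Round 3 — Dover, Larch default.
  Jasper: +30 → 60 < 120
No further defaults.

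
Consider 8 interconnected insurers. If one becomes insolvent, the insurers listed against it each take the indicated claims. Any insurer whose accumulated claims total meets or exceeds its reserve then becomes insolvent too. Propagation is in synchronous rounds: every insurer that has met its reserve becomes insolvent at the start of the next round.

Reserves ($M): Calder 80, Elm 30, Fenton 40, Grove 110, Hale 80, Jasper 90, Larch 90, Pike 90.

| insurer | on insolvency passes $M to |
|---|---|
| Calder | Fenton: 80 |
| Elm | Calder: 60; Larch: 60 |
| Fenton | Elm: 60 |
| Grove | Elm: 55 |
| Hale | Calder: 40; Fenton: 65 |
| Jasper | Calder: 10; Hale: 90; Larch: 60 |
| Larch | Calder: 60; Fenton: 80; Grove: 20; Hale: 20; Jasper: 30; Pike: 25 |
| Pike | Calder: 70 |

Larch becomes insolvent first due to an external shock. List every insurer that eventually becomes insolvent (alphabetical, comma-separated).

Round 1 — Larch becomes insolvent (initial).
  Calder: +60 → 60 < 80
  Fenton: +80 → 80 ≥ 40
  Grove: +20 → 20 < 110
  Hale: +20 → 20 < 80
  Jasper: +30 → 30 < 90
  Pike: +25 → 25 < 90
Round 2 — Fenton becomes insolvent.
  Elm: +60 → 60 ≥ 30
Round 3 — Elm becomes insolvent.
  Calder: +60 → 120 ≥ 80
Round 4 — Calder becomes insolvent.
No further insolvencies.

Calder, Elm, Fenton, Larch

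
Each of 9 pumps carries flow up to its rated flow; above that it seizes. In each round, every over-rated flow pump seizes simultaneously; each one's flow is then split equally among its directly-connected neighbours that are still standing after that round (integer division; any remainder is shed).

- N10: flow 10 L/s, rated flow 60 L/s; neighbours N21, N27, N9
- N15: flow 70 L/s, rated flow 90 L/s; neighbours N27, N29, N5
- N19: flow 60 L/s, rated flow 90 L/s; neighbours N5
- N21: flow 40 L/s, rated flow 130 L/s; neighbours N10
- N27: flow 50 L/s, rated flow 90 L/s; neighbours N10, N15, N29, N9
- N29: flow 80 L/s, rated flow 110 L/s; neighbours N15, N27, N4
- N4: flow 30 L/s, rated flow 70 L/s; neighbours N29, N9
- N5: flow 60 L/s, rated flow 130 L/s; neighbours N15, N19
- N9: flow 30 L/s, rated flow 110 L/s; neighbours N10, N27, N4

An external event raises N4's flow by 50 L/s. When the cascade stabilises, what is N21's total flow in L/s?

Round 1 — N4 at 80 > 70. N4 seizes.
  N4 sheds 80 L/s to N29, N9: 40 each.
    N29: 80+40 = 120 > 110
    N9: 30+40 = 70 ≤ 110
Round 2 — N29 seizes.
  N29 sheds 120 L/s to N15, N27: 60 each.
    N15: 70+60 = 130 > 90
    N27: 50+60 = 110 > 90
Round 3 — N15, N27 seize.
  N15 sheds 130 L/s to N5: 130 each.
    N5: 60+130 = 190 > 130
  N27 sheds 110 L/s to N10, N9: 55 each.
    N10: 10+55 = 65 > 60
    N9: 70+55 = 125 > 110
Round 4 — N10, N5, N9 seize.
  N10 sheds 65 L/s to N21: 65 each.
    N21: 40+65 = 105 ≤ 130
  N5 sheds 190 L/s to N19: 190 each.
    N19: 60+190 = 250 > 90
  N9 sheds 125 L/s: no online neighbours, lost.
Round 5 — N19 seizes.
  N19 sheds 250 L/s: no online neighbours, lost.
No further seizures.

105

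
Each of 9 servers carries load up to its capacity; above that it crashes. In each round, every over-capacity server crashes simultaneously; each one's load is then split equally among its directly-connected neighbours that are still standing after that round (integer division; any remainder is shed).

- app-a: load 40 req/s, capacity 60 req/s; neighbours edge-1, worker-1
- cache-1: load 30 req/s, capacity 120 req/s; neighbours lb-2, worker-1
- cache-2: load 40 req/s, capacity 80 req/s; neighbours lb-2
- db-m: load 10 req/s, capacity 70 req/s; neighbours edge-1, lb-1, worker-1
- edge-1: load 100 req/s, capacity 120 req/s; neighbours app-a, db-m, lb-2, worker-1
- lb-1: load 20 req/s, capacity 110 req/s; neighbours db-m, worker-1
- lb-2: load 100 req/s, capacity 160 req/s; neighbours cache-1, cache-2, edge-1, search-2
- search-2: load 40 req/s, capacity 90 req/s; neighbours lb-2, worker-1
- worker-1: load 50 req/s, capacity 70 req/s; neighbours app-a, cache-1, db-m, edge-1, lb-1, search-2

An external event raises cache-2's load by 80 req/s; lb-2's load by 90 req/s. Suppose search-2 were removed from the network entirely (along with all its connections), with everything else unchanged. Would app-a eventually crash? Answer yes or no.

With search-2 removed:
Round 1 — cache-2 at 120 > 80; lb-2 at 190 > 160. cache-2, lb-2 crash.
  cache-2 sheds 120 req/s: no online neighbours, lost.
  lb-2 sheds 190 req/s to cache-1, edge-1: 95 each.
    cache-1: 30+95 = 125 > 120
    edge-1: 100+95 = 195 > 120
Round 2 — cache-1, edge-1 crash.
  cache-1 sheds 125 req/s to worker-1: 125 each.
    worker-1: 50+125 = 175 > 70
  edge-1 sheds 195 req/s to app-a, db-m, worker-1: 65 each.
    app-a: 40+65 = 105 > 60
    db-m: 10+65 = 75 > 70
    worker-1: 175+65 = 240 > 70
Round 3 — app-a, db-m, worker-1 crash.
  app-a sheds 105 req/s: no online neighbours, lost.
  db-m sheds 75 req/s to lb-1: 75 each.
    lb-1: 20+75 = 95 ≤ 110
  worker-1 sheds 240 req/s to lb-1: 240 each.
    lb-1: 95+240 = 335 > 110
Round 4 — lb-1 crashes.
  lb-1 sheds 335 req/s: no online neighbours, lost.
No further crashes.

yes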